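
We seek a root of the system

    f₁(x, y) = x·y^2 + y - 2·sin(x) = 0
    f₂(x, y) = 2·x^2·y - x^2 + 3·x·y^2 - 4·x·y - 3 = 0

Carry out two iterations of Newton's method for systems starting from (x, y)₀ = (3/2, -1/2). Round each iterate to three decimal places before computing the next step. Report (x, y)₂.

At (3/2, -1/2): F = (-2.11999, -3.375).
Jacobian J = [[y^2 - 2·cos(x), 2·x·y + 1], [4·x·y - 2·x + 3·y^2 - 4·y, 2·x^2 + 6·x·y - 4·x]].
At the point, J = [[0.10853, -0.500], [-3.250, -6.000]] (det J = -2.27615).
Solving J·Δ = −F gives Δ = (4.847, -3.188).
Then the next iterate is (x, y)₁ = (6.347, -3.688).
Round to (6.347, -3.688) and repeat: F = (82.51219, 12.19193), J = [[11.60541, -45.81547], [-50.76891, -85.26560]].
Δ = (-1.953, 1.306), so (x, y)₂ = (4.394, -2.382).

(4.394, -2.382)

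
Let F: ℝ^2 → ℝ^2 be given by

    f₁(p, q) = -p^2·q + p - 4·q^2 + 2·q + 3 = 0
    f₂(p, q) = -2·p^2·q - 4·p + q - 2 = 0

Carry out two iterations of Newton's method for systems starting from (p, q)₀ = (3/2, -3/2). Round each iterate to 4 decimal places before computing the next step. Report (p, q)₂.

(2.0218, -1.4100)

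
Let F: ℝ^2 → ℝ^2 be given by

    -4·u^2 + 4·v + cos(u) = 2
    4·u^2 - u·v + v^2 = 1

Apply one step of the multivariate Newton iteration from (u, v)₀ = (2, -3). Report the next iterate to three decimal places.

(-0.081, -4.192)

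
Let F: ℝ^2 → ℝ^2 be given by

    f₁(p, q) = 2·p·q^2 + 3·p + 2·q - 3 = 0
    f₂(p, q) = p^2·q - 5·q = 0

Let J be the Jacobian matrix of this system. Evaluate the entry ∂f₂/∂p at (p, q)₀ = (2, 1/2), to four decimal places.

∂f₂/∂p = 2·p·q.
At (2, 1/2) this is 2.0000.

2.0000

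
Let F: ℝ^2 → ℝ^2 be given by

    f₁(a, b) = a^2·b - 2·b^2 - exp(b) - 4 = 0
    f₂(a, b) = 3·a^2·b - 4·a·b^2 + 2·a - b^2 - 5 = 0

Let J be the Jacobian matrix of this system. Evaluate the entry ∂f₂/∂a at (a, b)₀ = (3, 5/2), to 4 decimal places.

22.0000

∂f₂/∂a = 6·a·b - 4·b^2 + 2.
At (3, 5/2) this is 22.0000.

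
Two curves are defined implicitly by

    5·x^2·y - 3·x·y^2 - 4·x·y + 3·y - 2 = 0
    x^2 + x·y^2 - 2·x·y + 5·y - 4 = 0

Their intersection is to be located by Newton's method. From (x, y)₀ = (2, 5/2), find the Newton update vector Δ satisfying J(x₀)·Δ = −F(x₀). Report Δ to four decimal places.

At (2, 5/2): F = (-2.0000, 15.0000).
Jacobian J = [[10·x·y - 3·y^2 - 4·y, 5·x^2 - 6·x·y - 4·x + 3], [2·x + y^2 - 2·y, 2·x·y - 2·x + 5]].
At the point, J = [[21.2500, -15.0000], [5.2500, 11.0000]] (det J = 312.5000).
Solving J·Δ = −F gives Δ = (-0.6496, -1.0536).

(-0.6496, -1.0536)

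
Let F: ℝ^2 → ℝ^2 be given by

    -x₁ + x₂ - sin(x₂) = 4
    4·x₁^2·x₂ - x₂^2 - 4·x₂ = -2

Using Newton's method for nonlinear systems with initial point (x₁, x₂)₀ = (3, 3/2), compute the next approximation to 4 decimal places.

(-0.7276, 4.4808)

At (3, 3/2): F = (-6.497495, 47.7500).
Jacobian J = [[-1, -cos(x₂) + 1], [8·x₁·x₂, 4·x₁^2 - 2·x₂ - 4]].
At the point, J = [[-1.0000, 0.929263], [36.0000, 29.0000]] (det J = -62.453461).
Solving J·Δ = −F gives Δ = (-3.7276, 2.9808).
Then the next iterate is (x₁, x₂)₁ = (-0.7276, 4.4808).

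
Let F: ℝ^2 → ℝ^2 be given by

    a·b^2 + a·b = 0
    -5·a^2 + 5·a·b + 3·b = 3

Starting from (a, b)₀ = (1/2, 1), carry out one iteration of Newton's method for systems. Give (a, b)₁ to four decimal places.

At (1/2, 1): F = (1.0000, 1.2500).
Jacobian J = [[b^2 + b, 2·a·b + a], [-10·a + 5·b, 5·a + 3]].
At the point, J = [[2.0000, 1.5000], [0.0000, 5.5000]] (det J = 11.0000).
Solving J·Δ = −F gives Δ = (-0.3295, -0.2273).
Then the next iterate is (a, b)₁ = (0.1705, 0.7727).

(0.1705, 0.7727)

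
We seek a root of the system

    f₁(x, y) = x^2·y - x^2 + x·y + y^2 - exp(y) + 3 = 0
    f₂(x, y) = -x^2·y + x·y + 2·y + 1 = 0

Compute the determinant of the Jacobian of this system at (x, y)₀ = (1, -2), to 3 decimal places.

J = [[2·x·y - 2·x + y, x^2 + x + 2·y - exp(y)], [-2·x·y + y, -x^2 + x + 2]].
At the point, J = [[-8.000, -2.13534], [2.000, 2.000]].
det J = -11.729.

-11.729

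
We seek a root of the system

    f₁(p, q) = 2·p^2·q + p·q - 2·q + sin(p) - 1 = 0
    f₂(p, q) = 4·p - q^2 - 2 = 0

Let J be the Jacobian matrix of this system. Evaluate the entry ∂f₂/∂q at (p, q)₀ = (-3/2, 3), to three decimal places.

-6.000

∂f₂/∂q = -2·q.
At (-3/2, 3) this is -6.000.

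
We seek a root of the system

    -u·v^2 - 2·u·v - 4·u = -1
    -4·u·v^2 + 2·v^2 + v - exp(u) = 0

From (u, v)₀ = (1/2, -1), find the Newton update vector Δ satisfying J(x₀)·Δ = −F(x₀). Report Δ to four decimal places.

(-0.1667, 1.7073)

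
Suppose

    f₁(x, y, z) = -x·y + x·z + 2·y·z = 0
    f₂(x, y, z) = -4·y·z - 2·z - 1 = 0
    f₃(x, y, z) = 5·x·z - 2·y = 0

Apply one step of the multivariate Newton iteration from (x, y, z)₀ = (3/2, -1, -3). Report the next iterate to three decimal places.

(2.741, -1.274, 2.142)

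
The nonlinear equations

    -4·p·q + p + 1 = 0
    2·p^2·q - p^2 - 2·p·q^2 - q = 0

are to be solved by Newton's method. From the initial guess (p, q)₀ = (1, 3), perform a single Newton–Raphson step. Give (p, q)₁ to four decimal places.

(0.4831, 1.9213)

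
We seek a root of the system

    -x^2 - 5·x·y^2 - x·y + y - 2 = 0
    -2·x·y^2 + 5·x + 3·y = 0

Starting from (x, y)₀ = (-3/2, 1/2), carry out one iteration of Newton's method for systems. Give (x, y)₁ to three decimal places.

At (-3/2, 1/2): F = (-1.125, -5.250).
Jacobian J = [[-2·x - 5·y^2 - y, -10·x·y - x + 1], [-2·y^2 + 5, -4·x·y + 3]].
At the point, J = [[1.250, 10.000], [4.500, 6.000]] (det J = -37.500).
Solving J·Δ = −F gives Δ = (1.220, -0.040).
Then the next iterate is (x, y)₁ = (-0.280, 0.460).

(-0.280, 0.460)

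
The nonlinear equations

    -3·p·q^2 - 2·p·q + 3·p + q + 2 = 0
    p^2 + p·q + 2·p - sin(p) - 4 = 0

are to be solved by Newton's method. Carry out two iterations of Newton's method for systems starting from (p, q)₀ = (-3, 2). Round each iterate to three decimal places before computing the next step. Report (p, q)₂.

At (-3, 2): F = (43.000, -6.85888).
Jacobian J = [[-3·q^2 - 2·q + 3, -6·p·q - 2·p + 1], [2·p + q - cos(p) + 2, p]].
At the point, J = [[-13.000, 43.000], [-1.01001, -3.000]] (det J = 82.43032).
Solving J·Δ = −F gives Δ = (-2.013, -1.609).
Then the next iterate is (p, q)₁ = (-5.013, 0.391).
Round to (-5.013, 0.391) and repeat: F = (-6.42866, 8.18893), J = [[1.75936, 22.78650], [-7.93110, -5.013]].
Δ = (0.898, 0.213), so (p, q)₂ = (-4.115, 0.604).

(-4.115, 0.604)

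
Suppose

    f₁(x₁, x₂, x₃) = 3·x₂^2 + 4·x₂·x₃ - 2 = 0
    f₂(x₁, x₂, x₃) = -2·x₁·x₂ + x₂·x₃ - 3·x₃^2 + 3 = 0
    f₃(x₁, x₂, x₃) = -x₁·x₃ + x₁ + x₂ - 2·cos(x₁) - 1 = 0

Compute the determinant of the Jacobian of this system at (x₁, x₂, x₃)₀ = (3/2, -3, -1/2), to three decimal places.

J = [[0, 6·x₂ + 4·x₃, 4·x₂], [-2·x₂, -2·x₁ + x₃, x₂ - 6·x₃], [-x₃ + 2·sin(x₁) + 1, 1, -x₁]].
At the point, J = [[0.000, -20.000, -12.000], [6.000, -3.500, 0.000], [3.49499, 1.000, -1.500]].
det J = -398.790.

-398.790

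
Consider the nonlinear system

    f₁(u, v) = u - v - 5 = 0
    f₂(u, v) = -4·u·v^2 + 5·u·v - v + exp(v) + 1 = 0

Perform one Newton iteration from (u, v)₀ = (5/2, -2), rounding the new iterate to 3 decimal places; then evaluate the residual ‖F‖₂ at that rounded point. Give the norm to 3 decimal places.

At (5/2, -2): F = (-0.500, -61.86466).
Jacobian J = [[1, -1], [-4·v^2 + 5·v, -8·u·v + 5·u + exp(v) - 1]].
At the point, J = [[1.000, -1.000], [-26.000, 51.63534]] (det J = 25.63534).
Solving J·Δ = −F gives Δ = (3.420, 2.920).
Then the next iterate is (u, v)₁ = (5.920, 0.920).
Re-evaluating at (5.920, 0.920): F = (0.000, 9.77854), so ‖F‖₂ = 9.779.

9.779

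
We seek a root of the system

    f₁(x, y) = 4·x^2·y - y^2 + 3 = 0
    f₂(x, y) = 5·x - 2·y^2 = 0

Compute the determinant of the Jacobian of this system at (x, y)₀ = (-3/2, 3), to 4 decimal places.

J = [[8·x·y, 4·x^2 - 2·y], [5, -4·y]].
At the point, J = [[-36.0000, 3.0000], [5.0000, -12.0000]].
det J = 417.0000.

417.0000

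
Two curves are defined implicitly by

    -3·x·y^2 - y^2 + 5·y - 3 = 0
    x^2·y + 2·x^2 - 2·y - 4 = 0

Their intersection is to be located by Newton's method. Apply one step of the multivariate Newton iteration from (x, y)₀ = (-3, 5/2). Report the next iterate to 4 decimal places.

At (-3, 5/2): F = (59.5000, 31.5000).
Jacobian J = [[-3·y^2, -6·x·y - 2·y + 5], [2·x·y + 4·x, x^2 - 2]].
At the point, J = [[-18.7500, 45.0000], [-27.0000, 7.0000]] (det J = 1083.7500).
Solving J·Δ = −F gives Δ = (0.9236, -0.9374).
Then the next iterate is (x, y)₁ = (-2.0764, 1.5626).

(-2.0764, 1.5626)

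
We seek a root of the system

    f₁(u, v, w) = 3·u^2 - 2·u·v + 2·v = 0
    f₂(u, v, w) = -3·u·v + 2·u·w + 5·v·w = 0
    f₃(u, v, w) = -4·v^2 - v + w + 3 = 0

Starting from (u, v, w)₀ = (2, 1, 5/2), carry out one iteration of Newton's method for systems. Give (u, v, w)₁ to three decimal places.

At (2, 1, 5/2): F = (10.000, 16.500, 0.500).
Jacobian J = [[6·u - 2·v, -2·u + 2, 0], [-3·v + 2·w, -3·u + 5·w, 2·u + 5·v], [0, -8·v - 1, 1]].
At the point, J = [[10.000, -2.000, 0.000], [2.000, 6.500, 9.000], [0.000, -9.000, 1.000]] (det J = 879.000).
Solving J·Δ = −F gives Δ = (-1.023, -0.114, -1.524).
Then the next iterate is (u, v, w)₁ = (0.977, 0.886, 0.976).

(0.977, 0.886, 0.976)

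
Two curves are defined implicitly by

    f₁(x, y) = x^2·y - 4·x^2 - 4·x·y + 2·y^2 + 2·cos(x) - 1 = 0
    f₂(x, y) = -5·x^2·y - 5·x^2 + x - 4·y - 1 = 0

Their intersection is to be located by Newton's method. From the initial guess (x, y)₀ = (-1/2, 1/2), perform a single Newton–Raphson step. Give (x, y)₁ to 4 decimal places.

(-0.1819, -0.0088)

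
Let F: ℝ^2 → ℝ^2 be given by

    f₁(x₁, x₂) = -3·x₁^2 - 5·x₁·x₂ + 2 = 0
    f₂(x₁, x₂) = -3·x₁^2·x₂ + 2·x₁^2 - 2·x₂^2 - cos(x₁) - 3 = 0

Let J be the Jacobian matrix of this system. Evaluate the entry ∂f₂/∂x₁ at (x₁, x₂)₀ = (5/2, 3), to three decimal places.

-34.402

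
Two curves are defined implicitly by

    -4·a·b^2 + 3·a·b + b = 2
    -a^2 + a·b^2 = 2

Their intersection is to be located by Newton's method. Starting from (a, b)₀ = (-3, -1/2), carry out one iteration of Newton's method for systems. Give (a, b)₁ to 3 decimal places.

At (-3, -1/2): F = (5.000, -11.750).
Jacobian J = [[-4·b^2 + 3·b, -8·a·b + 3·a + 1], [-2·a + b^2, 2·a·b]].
At the point, J = [[-2.500, -20.000], [6.250, 3.000]] (det J = 117.500).
Solving J·Δ = −F gives Δ = (1.872, 0.016).
Then the next iterate is (a, b)₁ = (-1.128, -0.484).

(-1.128, -0.484)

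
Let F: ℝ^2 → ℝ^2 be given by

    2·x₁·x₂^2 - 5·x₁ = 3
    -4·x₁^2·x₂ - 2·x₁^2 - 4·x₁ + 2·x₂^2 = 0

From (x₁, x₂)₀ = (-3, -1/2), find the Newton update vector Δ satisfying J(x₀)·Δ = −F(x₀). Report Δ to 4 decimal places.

At (-3, -1/2): F = (10.5000, 12.5000).
Jacobian J = [[2·x₂^2 - 5, 4·x₁·x₂], [-8·x₁·x₂ - 4·x₁ - 4, -4·x₁^2 + 4·x₂]].
At the point, J = [[-4.5000, 6.0000], [-4.0000, -38.0000]] (det J = 195.0000).
Solving J·Δ = −F gives Δ = (2.4308, 0.0731).

(2.4308, 0.0731)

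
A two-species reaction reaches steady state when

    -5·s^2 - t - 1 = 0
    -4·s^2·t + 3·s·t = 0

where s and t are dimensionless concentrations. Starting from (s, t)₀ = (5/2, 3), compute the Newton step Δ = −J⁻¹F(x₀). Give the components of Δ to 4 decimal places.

(-1.4602, 1.2555)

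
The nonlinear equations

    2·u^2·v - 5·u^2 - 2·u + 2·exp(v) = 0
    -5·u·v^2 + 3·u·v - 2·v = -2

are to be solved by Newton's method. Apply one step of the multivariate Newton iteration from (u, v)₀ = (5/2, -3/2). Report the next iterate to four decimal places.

(1.3136, -1.1351)

At (5/2, -3/2): F = (-54.553740, -34.3750).
Jacobian J = [[4·u·v - 10·u - 2, 2·u^2 + 2·exp(v)], [-5·v^2 + 3·v, -10·u·v + 3·u - 2]].
At the point, J = [[-42.0000, 12.946260], [-15.7500, 43.0000]] (det J = -1602.096400).
Solving J·Δ = −F gives Δ = (-1.1864, 0.3649).
Then the next iterate is (u, v)₁ = (1.3136, -1.1351).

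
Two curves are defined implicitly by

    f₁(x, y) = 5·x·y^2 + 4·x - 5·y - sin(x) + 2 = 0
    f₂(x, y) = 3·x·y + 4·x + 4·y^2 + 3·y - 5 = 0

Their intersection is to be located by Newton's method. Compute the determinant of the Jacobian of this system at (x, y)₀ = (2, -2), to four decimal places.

J = [[5·y^2 - cos(x) + 4, 10·x·y - 5], [3·y + 4, 3·x + 8·y + 3]].
At the point, J = [[24.416147, -45.0000], [-2.0000, -7.0000]].
det J = -260.9130.

-260.9130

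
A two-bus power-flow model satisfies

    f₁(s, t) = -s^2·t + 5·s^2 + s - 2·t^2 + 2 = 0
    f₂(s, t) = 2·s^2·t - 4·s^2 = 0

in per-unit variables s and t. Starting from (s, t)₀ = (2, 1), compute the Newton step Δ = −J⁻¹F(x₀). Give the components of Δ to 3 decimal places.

(-1.111, -0.111)

At (2, 1): F = (18.000, -8.000).
Jacobian J = [[-2·s·t + 10·s + 1, -s^2 - 4·t], [4·s·t - 8·s, 2·s^2]].
At the point, J = [[17.000, -8.000], [-8.000, 8.000]] (det J = 72.000).
Solving J·Δ = −F gives Δ = (-1.111, -0.111).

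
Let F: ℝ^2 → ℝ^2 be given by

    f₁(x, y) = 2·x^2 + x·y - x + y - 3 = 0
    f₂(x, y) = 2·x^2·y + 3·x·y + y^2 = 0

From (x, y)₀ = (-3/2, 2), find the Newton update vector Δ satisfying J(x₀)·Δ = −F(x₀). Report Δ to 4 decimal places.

At (-3/2, 2): F = (2.0000, 4.0000).
Jacobian J = [[4·x + y - 1, x + 1], [4·x·y + 3·y, 2·x^2 + 3·x + 2·y]].
At the point, J = [[-5.0000, -0.5000], [-6.0000, 4.0000]] (det J = -23.0000).
Solving J·Δ = −F gives Δ = (0.4348, -0.3478).

(0.4348, -0.3478)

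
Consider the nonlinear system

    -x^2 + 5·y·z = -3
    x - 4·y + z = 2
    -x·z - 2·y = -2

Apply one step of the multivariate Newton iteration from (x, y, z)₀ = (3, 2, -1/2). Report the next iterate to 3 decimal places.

At (3, 2, -1/2): F = (-11.000, -7.500, -0.500).
Jacobian J = [[-2·x, 5·z, 5·y], [1, -4, 1], [-z, -2, -x]].
At the point, J = [[-6.000, -2.500, 10.000], [1.000, -4.000, 1.000], [0.500, -2.000, -3.000]] (det J = -92.750).
Solving J·Δ = −F gives Δ = (0.361, -1.553, 0.929).
Then the next iterate is (x, y, z)₁ = (3.361, 0.447, 0.429).

(3.361, 0.447, 0.429)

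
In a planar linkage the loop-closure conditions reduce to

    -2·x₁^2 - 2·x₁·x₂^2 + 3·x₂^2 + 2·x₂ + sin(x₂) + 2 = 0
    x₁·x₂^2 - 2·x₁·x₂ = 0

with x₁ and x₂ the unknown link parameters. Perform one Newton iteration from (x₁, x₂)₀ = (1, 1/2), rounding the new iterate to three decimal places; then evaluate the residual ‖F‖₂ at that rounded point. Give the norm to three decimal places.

0.319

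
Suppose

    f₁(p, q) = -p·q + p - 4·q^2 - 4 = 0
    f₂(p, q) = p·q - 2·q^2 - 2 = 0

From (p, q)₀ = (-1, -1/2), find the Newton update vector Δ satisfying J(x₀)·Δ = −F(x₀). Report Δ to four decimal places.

(-0.8750, 1.5625)

At (-1, -1/2): F = (-6.5000, -2.0000).
Jacobian J = [[-q + 1, -p - 8·q], [q, p - 4·q]].
At the point, J = [[1.5000, 5.0000], [-0.5000, 1.0000]] (det J = 4.0000).
Solving J·Δ = −F gives Δ = (-0.8750, 1.5625).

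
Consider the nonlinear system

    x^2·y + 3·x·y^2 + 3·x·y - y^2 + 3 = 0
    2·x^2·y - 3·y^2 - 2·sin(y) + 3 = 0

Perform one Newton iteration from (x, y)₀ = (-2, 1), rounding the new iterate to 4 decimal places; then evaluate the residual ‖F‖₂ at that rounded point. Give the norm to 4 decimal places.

2.5623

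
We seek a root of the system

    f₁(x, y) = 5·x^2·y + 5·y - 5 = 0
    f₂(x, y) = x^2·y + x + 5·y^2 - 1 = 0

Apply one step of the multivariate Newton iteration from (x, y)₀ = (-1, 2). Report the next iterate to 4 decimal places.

At (-1, 2): F = (15.0000, 20.0000).
Jacobian J = [[10·x·y, 5·x^2 + 5], [2·x·y + 1, x^2 + 10·y]].
At the point, J = [[-20.0000, 10.0000], [-3.0000, 21.0000]] (det J = -390.0000).
Solving J·Δ = −F gives Δ = (0.2949, -0.9103).
Then the next iterate is (x, y)₁ = (-0.7051, 1.0897).

(-0.7051, 1.0897)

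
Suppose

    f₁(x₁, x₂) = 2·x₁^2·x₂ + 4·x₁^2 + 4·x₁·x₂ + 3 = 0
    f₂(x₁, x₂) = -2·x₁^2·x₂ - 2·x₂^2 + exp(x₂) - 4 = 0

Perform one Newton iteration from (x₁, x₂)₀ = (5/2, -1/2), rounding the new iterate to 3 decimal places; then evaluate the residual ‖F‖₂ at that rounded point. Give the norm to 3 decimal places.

4.990

At (5/2, -1/2): F = (16.750, 2.35653).
Jacobian J = [[4·x₁·x₂ + 8·x₁ + 4·x₂, 2·x₁^2 + 4·x₁], [-4·x₁·x₂, -2·x₁^2 - 4·x₂ + exp(x₂)]].
At the point, J = [[13.000, 22.500], [5.000, -9.89347]] (det J = -241.11510).
Solving J·Δ = −F gives Δ = (-0.907, -0.220).
Then the next iterate is (x₁, x₂)₁ = (1.593, -0.720).
Re-evaluating at (1.593, -0.720): F = (4.90854, -0.89583), so ‖F‖₂ = 4.990.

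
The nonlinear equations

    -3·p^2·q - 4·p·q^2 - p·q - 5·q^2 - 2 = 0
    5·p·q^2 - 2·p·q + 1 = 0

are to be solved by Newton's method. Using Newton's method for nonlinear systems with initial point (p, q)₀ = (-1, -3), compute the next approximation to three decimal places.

(-0.978, -1.472)

At (-1, -3): F = (-5.000, -50.000).
Jacobian J = [[-6·p·q - 4·q^2 - q, -3·p^2 - 8·p·q - p - 10·q], [5·q^2 - 2·q, 10·p·q - 2·p]].
At the point, J = [[-51.000, 4.000], [51.000, 32.000]] (det J = -1836.000).
Solving J·Δ = −F gives Δ = (0.022, 1.528).
Then the next iterate is (p, q)₁ = (-0.978, -1.472).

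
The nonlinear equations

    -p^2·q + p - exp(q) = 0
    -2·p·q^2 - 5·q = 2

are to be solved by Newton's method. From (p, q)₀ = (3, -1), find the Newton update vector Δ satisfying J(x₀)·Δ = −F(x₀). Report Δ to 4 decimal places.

At (3, -1): F = (11.632121, -3.0000).
Jacobian J = [[-2·p·q + 1, -p^2 - exp(q)], [-2·q^2, -4·p·q - 5]].
At the point, J = [[7.0000, -9.367879], [-2.0000, 7.0000]] (det J = 30.264241).
Solving J·Δ = −F gives Δ = (-1.7619, -0.0748).

(-1.7619, -0.0748)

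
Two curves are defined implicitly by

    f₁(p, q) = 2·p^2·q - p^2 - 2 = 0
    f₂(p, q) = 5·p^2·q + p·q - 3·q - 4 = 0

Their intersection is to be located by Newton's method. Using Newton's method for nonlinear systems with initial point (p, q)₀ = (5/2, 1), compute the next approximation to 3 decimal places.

(1.311, 1.136)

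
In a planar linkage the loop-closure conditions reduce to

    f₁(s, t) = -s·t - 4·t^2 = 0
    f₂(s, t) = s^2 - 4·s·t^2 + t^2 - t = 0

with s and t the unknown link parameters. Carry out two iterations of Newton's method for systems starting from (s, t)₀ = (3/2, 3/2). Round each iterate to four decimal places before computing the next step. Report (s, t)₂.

(0.7633, 0.3237)

At (3/2, 3/2): F = (-11.2500, -10.5000).
Jacobian J = [[-t, -s - 8·t], [2·s - 4·t^2, -8·s·t + 2·t - 1]].
At the point, J = [[-1.5000, -13.5000], [-6.0000, -16.0000]] (det J = -57.0000).
Solving J·Δ = −F gives Δ = (0.6711, -0.9079).
Then the next iterate is (s, t)₁ = (2.1711, 0.5921).
Round to (2.1711, 0.5921) and repeat: F = (-2.687838, 1.427560), J = [[-0.5921, -6.9079], [2.939870, -10.099866]].
Δ = (-1.4078, -0.2684), so (s, t)₂ = (0.7633, 0.3237).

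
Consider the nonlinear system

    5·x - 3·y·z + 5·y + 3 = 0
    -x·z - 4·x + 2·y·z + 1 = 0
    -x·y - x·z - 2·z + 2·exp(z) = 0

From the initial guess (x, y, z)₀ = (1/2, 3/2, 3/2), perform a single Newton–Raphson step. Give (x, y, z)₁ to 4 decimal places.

At (1/2, 3/2, 3/2): F = (6.2500, 2.7500, 4.463378).
Jacobian J = [[5, -3·z + 5, -3·y], [-z - 4, 2·z, -x + 2·y], [-y - z, -x, -x + 2·exp(z) - 2]].
At the point, J = [[5.0000, 0.5000, -4.5000], [-5.5000, 3.0000, 2.5000], [-3.0000, -0.5000, 6.463378]] (det J = 64.349962).
Solving J·Δ = −F gives Δ = (-2.9858, -4.3780, -2.4151).
Then the next iterate is (x, y, z)₁ = (-2.4858, -2.8780, -0.9151).

(-2.4858, -2.8780, -0.9151)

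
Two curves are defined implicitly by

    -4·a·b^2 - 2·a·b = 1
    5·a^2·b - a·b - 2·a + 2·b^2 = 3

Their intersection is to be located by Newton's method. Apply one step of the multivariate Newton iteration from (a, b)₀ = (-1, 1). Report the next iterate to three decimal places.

(-0.714, 0.671)

At (-1, 1): F = (5.000, 7.000).
Jacobian J = [[-4·b^2 - 2·b, -8·a·b - 2·a], [10·a·b - b - 2, 5·a^2 - a + 4·b]].
At the point, J = [[-6.000, 10.000], [-13.000, 10.000]] (det J = 70.000).
Solving J·Δ = −F gives Δ = (0.286, -0.329).
Then the next iterate is (a, b)₁ = (-0.714, 0.671).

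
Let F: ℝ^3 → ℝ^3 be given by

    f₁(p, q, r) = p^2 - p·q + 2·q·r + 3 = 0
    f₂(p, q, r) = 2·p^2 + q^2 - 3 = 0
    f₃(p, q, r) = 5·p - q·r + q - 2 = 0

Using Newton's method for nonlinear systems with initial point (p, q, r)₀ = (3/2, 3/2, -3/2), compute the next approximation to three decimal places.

(-0.060, 3.369, 2.583)

At (3/2, 3/2, -3/2): F = (-1.500, 3.750, 9.250).
Jacobian J = [[2·p - q, -p + 2·r, 2·q], [4·p, 2·q, 0], [5, -r + 1, -q]].
At the point, J = [[1.500, -4.500, 3.000], [6.000, 3.000, 0.000], [5.000, 2.500, -1.500]] (det J = -47.250).
Solving J·Δ = −F gives Δ = (-1.560, 1.869, 4.083).
Then the next iterate is (p, q, r)₁ = (-0.060, 3.369, 2.583).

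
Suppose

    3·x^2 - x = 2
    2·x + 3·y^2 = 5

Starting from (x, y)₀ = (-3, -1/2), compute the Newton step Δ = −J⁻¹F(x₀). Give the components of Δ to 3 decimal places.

(1.474, -2.434)

At (-3, -1/2): F = (28.000, -10.250).
Jacobian J = [[6·x - 1, 0], [2, 6·y]].
At the point, J = [[-19.000, 0.000], [2.000, -3.000]] (det J = 57.000).
Solving J·Δ = −F gives Δ = (1.474, -2.434).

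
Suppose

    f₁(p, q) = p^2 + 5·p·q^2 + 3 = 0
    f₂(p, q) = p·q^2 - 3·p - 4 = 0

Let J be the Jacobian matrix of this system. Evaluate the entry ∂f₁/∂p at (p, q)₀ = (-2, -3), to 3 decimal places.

41.000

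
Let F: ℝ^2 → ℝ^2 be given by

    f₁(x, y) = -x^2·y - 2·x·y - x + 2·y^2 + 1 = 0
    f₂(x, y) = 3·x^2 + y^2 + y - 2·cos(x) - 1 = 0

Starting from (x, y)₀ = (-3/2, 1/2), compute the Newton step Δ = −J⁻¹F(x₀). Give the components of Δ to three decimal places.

(0.367, -1.161)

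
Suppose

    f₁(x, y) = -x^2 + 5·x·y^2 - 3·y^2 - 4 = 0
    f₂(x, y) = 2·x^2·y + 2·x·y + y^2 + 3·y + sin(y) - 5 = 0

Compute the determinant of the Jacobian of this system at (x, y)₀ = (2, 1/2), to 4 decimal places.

-81.4134

J = [[-2·x + 5·y^2, 10·x·y - 6·y], [4·x·y + 2·y, 2·x^2 + 2·x + 2·y + cos(y) + 3]].
At the point, J = [[-2.7500, 7.0000], [5.0000, 16.877583]].
det J = -81.4134.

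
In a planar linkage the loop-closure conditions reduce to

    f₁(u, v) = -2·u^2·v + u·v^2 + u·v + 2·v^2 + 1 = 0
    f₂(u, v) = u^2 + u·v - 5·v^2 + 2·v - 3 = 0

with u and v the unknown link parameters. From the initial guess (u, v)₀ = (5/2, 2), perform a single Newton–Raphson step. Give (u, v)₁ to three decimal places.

At (5/2, 2): F = (-1.000, -7.750).
Jacobian J = [[-4·u·v + v^2 + v, -2·u^2 + 2·u·v + u + 4·v], [2·u + v, u - 10·v + 2]].
At the point, J = [[-14.000, 8.000], [7.000, -15.500]] (det J = 161.000).
Solving J·Δ = −F gives Δ = (-0.481, -0.717).
Then the next iterate is (u, v)₁ = (2.019, 1.283).

(2.019, 1.283)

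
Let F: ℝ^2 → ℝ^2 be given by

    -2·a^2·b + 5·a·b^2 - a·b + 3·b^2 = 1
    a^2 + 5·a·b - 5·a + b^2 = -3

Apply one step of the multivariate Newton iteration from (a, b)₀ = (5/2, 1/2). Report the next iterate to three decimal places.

(1.407, 0.462)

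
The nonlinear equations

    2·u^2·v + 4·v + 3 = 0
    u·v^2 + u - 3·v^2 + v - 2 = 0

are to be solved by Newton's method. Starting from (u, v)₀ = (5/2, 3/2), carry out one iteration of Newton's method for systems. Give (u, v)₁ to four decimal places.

(2.0368, 0.2393)

At (5/2, 3/2): F = (27.7500, 0.8750).
Jacobian J = [[4·u·v, 2·u^2 + 4], [v^2 + 1, 2·u·v - 6·v + 1]].
At the point, J = [[15.0000, 16.5000], [3.2500, -0.5000]] (det J = -61.1250).
Solving J·Δ = −F gives Δ = (-0.4632, -1.2607).
Then the next iterate is (u, v)₁ = (2.0368, 0.2393).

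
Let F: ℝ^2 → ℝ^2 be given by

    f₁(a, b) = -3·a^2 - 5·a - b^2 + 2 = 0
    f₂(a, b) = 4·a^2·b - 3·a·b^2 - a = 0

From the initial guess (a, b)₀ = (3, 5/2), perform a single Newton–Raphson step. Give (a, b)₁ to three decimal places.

(1.604, -0.327)

At (3, 5/2): F = (-46.250, 30.750).
Jacobian J = [[-6·a - 5, -2·b], [8·a·b - 3·b^2 - 1, 4·a^2 - 6·a·b]].
At the point, J = [[-23.000, -5.000], [40.250, -9.000]] (det J = 408.250).
Solving J·Δ = −F gives Δ = (-1.396, -2.827).
Then the next iterate is (a, b)₁ = (1.604, -0.327).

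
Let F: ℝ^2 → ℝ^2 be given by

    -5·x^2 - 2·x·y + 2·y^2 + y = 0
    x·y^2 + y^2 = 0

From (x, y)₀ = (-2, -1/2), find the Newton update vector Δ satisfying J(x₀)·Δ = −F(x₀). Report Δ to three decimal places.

(1.049, -0.012)

At (-2, -1/2): F = (-22.000, -0.250).
Jacobian J = [[-10·x - 2·y, -2·x + 4·y + 1], [y^2, 2·x·y + 2·y]].
At the point, J = [[21.000, 3.000], [0.250, 1.000]] (det J = 20.250).
Solving J·Δ = −F gives Δ = (1.049, -0.012).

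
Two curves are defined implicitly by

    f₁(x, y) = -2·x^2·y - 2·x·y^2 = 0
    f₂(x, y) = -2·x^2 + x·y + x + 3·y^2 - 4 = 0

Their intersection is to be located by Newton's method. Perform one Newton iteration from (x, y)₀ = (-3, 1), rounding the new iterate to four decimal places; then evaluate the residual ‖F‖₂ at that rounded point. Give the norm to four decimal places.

3.0784

At (-3, 1): F = (-12.0000, -25.0000).
Jacobian J = [[-4·x·y - 2·y^2, -2·x^2 - 4·x·y], [-4·x + y + 1, x + 6·y]].
At the point, J = [[10.0000, -6.0000], [14.0000, 3.0000]] (det J = 114.0000).
Solving J·Δ = −F gives Δ = (1.6316, 0.7193).
Then the next iterate is (x, y)₁ = (-1.3684, 1.7193).
Re-evaluating at (-1.3684, 1.7193): F = (1.651118, -2.598150), so ‖F‖₂ = 3.0784.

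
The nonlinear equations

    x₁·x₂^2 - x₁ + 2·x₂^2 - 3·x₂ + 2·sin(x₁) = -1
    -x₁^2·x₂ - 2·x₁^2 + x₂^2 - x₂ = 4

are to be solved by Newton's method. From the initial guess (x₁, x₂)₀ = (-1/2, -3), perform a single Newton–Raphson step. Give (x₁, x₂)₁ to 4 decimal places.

At (-1/2, -3): F = (23.041149, 8.2500).
Jacobian J = [[x₂^2 + 2·cos(x₁) - 1, 2·x₁·x₂ + 4·x₂ - 3], [-2·x₁·x₂ - 4·x₁, -x₁^2 + 2·x₂ - 1]].
At the point, J = [[9.755165, -12.0000], [-1.0000, -7.2500]] (det J = -82.724947).
Solving J·Δ = −F gives Δ = (-0.8226, 1.2514).
Then the next iterate is (x₁, x₂)₁ = (-1.3226, -1.7486).

(-1.3226, -1.7486)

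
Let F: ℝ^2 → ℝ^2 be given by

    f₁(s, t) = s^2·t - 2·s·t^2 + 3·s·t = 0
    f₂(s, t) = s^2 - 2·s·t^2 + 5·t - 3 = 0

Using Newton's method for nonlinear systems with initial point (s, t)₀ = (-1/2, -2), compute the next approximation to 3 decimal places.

(-1.166, 0.759)

At (-1/2, -2): F = (6.500, -8.750).
Jacobian J = [[2·s·t - 2·t^2 + 3·t, s^2 - 4·s·t + 3·s], [2·s - 2·t^2, -4·s·t + 5]].
At the point, J = [[-12.000, -5.250], [-9.000, 1.000]] (det J = -59.250).
Solving J·Δ = −F gives Δ = (-0.666, 2.759).
Then the next iterate is (s, t)₁ = (-1.166, 0.759).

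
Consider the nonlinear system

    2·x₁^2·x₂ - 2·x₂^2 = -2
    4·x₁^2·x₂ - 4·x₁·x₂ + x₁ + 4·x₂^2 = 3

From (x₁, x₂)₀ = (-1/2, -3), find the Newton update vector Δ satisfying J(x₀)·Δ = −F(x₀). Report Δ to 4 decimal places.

(0.1682, 1.3193)

At (-1/2, -3): F = (-17.5000, 23.5000).
Jacobian J = [[4·x₁·x₂, 2·x₁^2 - 4·x₂], [8·x₁·x₂ - 4·x₂ + 1, 4·x₁^2 - 4·x₁ + 8·x₂]].
At the point, J = [[6.0000, 12.5000], [25.0000, -21.0000]] (det J = -438.5000).
Solving J·Δ = −F gives Δ = (0.1682, 1.3193).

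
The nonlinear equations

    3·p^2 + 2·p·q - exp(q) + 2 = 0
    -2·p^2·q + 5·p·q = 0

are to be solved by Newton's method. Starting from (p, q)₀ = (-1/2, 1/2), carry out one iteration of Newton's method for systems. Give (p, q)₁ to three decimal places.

(-0.122, 0.441)

At (-1/2, 1/2): F = (0.60128, -1.500).
Jacobian J = [[6·p + 2·q, 2·p - exp(q)], [-4·p·q + 5·q, -2·p^2 + 5·p]].
At the point, J = [[-2.000, -2.64872], [3.500, -3.000]] (det J = 15.27052).
Solving J·Δ = −F gives Δ = (0.378, -0.059).
Then the next iterate is (p, q)₁ = (-0.122, 0.441).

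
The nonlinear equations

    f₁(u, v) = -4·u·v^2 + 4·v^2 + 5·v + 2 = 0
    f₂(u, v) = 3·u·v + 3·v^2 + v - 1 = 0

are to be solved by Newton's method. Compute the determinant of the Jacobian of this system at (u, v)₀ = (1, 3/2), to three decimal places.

J = [[-4·v^2, -8·u·v + 8·v + 5], [3·v, 3·u + 6·v + 1]].
At the point, J = [[-9.000, 5.000], [4.500, 13.000]].
det J = -139.500.

-139.500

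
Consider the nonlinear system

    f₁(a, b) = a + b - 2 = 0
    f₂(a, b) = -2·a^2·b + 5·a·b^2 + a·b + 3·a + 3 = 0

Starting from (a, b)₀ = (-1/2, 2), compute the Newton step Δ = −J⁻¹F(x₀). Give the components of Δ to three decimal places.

(0.400, 0.100)

At (-1/2, 2): F = (-0.500, -10.500).
Jacobian J = [[1, 1], [-4·a·b + 5·b^2 + b + 3, -2·a^2 + 10·a·b + a]].
At the point, J = [[1.000, 1.000], [29.000, -11.000]] (det J = -40.000).
Solving J·Δ = −F gives Δ = (0.400, 0.100).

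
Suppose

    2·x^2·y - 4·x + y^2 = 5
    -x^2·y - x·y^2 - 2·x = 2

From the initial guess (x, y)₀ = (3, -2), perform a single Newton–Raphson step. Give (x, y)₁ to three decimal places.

At (3, -2): F = (-49.000, -2.000).
Jacobian J = [[4·x·y - 4, 2·x^2 + 2·y], [-2·x·y - y^2 - 2, -x^2 - 2·x·y]].
At the point, J = [[-28.000, 14.000], [6.000, 3.000]] (det J = -168.000).
Solving J·Δ = −F gives Δ = (-0.708, 2.083).
Then the next iterate is (x, y)₁ = (2.292, 0.083).

(2.292, 0.083)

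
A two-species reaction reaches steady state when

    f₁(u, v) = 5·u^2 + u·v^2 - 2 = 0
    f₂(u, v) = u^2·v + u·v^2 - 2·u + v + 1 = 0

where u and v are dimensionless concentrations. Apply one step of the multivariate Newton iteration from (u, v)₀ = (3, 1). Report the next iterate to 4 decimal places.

(1.5236, 0.9614)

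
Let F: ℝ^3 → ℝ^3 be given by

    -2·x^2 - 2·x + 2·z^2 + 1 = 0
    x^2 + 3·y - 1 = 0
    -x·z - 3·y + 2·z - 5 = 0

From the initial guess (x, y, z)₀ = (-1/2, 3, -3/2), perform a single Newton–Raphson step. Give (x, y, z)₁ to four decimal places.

(13.5000, 4.9167, -0.5000)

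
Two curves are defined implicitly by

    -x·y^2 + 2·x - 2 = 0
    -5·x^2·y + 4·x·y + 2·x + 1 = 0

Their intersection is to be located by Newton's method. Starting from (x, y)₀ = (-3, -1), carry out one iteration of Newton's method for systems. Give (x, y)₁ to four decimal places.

(-0.6024, -1.4337)

At (-3, -1): F = (-5.0000, 52.0000).
Jacobian J = [[-y^2 + 2, -2·x·y], [-10·x·y + 4·y + 2, -5·x^2 + 4·x]].
At the point, J = [[1.0000, -6.0000], [-32.0000, -57.0000]] (det J = -249.0000).
Solving J·Δ = −F gives Δ = (2.3976, -0.4337).
Then the next iterate is (x, y)₁ = (-0.6024, -1.4337).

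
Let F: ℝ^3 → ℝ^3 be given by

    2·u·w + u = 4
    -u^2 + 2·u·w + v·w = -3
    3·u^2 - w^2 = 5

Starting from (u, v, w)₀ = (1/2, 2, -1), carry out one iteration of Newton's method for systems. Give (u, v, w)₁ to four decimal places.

(-0.2500, 15.2500, 2.7500)

At (1/2, 2, -1): F = (-4.5000, -0.2500, -5.2500).
Jacobian J = [[2·w + 1, 0, 2·u], [-2·u + 2·w, w, 2·u + v], [6·u, 0, -2·w]].
At the point, J = [[-1.0000, 0.0000, 1.0000], [-3.0000, -1.0000, 3.0000], [3.0000, 0.0000, 2.0000]] (det J = 5.0000).
Solving J·Δ = −F gives Δ = (-0.7500, 13.2500, 3.7500).
Then the next iterate is (u, v, w)₁ = (-0.2500, 15.2500, 2.7500).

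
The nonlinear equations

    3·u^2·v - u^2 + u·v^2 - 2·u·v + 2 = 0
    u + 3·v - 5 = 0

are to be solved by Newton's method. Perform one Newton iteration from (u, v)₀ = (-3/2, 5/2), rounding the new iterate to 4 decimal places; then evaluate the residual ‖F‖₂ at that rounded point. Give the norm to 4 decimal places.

4.8902

At (-3/2, 5/2): F = (14.7500, 1.0000).
Jacobian J = [[6·u·v - 2·u + v^2 - 2·v, 3·u^2 + 2·u·v - 2·u], [1, 3]].
At the point, J = [[-18.2500, 2.2500], [1.0000, 3.0000]] (det J = -57.0000).
Solving J·Δ = −F gives Δ = (0.7368, -0.5789).
Then the next iterate is (u, v)₁ = (-0.7632, 1.9211).
Re-evaluating at (-0.7632, 1.9211): F = (4.890181, 0.0001), so ‖F‖₂ = 4.8902.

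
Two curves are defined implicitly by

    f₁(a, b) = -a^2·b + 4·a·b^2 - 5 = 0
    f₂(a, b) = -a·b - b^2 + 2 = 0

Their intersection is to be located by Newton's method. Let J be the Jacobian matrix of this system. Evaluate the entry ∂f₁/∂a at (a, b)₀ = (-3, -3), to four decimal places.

∂f₁/∂a = -2·a·b + 4·b^2.
At (-3, -3) this is 18.0000.

18.0000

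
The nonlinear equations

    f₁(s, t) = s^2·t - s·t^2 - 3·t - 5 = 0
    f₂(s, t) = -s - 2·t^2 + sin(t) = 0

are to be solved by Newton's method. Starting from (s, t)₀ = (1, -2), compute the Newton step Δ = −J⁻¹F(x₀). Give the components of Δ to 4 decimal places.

(-0.3085, 1.2660)

At (1, -2): F = (-5.0000, -9.909297).
Jacobian J = [[2·s·t - t^2, s^2 - 2·s·t - 3], [-1, -4·t + cos(t)]].
At the point, J = [[-8.0000, 2.0000], [-1.0000, 7.583853]] (det J = -58.670825).
Solving J·Δ = −F gives Δ = (-0.3085, 1.2660).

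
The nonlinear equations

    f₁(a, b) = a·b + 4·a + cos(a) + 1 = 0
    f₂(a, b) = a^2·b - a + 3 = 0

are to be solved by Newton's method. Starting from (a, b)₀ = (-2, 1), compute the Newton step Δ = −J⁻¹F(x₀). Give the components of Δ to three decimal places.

At (-2, 1): F = (-9.41615, 9.000).
Jacobian J = [[b - sin(a) + 4, a], [2·a·b - 1, a^2]].
At the point, J = [[5.90930, -2.000], [-5.000, 4.000]] (det J = 13.63719).
Solving J·Δ = −F gives Δ = (1.442, -0.448).

(1.442, -0.448)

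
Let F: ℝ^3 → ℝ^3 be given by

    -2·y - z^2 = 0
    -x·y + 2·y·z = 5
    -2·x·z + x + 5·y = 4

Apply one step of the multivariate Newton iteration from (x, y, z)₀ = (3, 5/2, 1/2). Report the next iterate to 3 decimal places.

At (3, 5/2, 1/2): F = (-5.250, -10.000, 8.500).
Jacobian J = [[0, -2, -2·z], [-y, -x + 2·z, 2·y], [-2·z + 1, 5, -2·x]].
At the point, J = [[0.000, -2.000, -1.000], [-2.500, -2.000, 5.000], [0.000, 5.000, -6.000]] (det J = 42.500).
Solving J·Δ = −F gives Δ = (-3.206, -2.353, -0.544).
Then the next iterate is (x, y, z)₁ = (-0.206, 0.147, -0.044).

(-0.206, 0.147, -0.044)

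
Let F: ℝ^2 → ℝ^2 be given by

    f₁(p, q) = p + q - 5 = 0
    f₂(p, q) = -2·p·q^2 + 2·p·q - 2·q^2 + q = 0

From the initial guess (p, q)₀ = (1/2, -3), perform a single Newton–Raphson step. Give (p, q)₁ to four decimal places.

(3.1591, 1.8409)

At (1/2, -3): F = (-7.5000, -33.0000).
Jacobian J = [[1, 1], [-2·q^2 + 2·q, -4·p·q + 2·p - 4·q + 1]].
At the point, J = [[1.0000, 1.0000], [-24.0000, 20.0000]] (det J = 44.0000).
Solving J·Δ = −F gives Δ = (2.6591, 4.8409).
Then the next iterate is (p, q)₁ = (3.1591, 1.8409).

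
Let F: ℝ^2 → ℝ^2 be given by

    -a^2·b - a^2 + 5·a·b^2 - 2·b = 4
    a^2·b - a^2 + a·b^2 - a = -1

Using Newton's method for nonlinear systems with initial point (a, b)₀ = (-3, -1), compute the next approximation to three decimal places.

(-2.556, -0.222)

At (-3, -1): F = (-17.000, -17.000).
Jacobian J = [[-2·a·b - 2·a + 5·b^2, -a^2 + 10·a·b - 2], [2·a·b - 2·a + b^2 - 1, a^2 + 2·a·b]].
At the point, J = [[5.000, 19.000], [12.000, 15.000]] (det J = -153.000).
Solving J·Δ = −F gives Δ = (0.444, 0.778).
Then the next iterate is (a, b)₁ = (-2.556, -0.222).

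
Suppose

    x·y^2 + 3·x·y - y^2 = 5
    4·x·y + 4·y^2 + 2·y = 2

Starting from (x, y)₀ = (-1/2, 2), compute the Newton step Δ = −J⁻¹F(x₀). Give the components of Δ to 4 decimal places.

(0.5409, -1.1455)

At (-1/2, 2): F = (-14.0000, 14.0000).
Jacobian J = [[y^2 + 3·y, 2·x·y + 3·x - 2·y], [4·y, 4·x + 8·y + 2]].
At the point, J = [[10.0000, -7.5000], [8.0000, 16.0000]] (det J = 220.0000).
Solving J·Δ = −F gives Δ = (0.5409, -1.1455).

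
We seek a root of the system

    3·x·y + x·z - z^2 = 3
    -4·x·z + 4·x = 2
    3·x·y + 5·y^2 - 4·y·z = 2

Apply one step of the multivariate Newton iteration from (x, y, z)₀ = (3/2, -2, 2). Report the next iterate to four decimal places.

(-0.0370, -0.6488, 1.6913)

At (3/2, -2, 2): F = (-13.0000, -8.0000, 25.0000).
Jacobian J = [[3·y + z, 3·x, x - 2·z], [-4·z + 4, 0, -4·x], [3·y, 3·x + 10·y - 4·z, -4·y]].
At the point, J = [[-4.0000, 4.5000, -2.5000], [-4.0000, 0.0000, -6.0000], [-6.0000, -23.5000, 8.0000]] (det J = 635.0000).
Solving J·Δ = −F gives Δ = (-1.5370, 1.3512, -0.3087).
Then the next iterate is (x, y, z)₁ = (-0.0370, -0.6488, 1.6913).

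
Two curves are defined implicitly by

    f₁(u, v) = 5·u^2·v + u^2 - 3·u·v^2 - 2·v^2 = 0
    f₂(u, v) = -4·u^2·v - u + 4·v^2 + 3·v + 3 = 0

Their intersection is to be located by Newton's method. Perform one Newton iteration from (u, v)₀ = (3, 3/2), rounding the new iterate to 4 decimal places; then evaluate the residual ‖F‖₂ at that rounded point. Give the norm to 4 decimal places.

8.4721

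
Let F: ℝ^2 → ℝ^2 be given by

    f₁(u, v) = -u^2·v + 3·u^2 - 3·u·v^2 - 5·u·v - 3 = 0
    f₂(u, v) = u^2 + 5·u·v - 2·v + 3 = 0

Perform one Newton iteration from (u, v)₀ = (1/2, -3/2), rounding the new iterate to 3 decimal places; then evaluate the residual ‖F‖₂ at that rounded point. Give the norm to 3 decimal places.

0.377

At (1/2, -3/2): F = (-1.500, 2.500).
Jacobian J = [[-2·u·v + 6·u - 3·v^2 - 5·v, -u^2 - 6·u·v - 5·u], [2·u + 5·v, 5·u - 2]].
At the point, J = [[5.250, 1.750], [-6.500, 0.500]] (det J = 14.000).
Solving J·Δ = −F gives Δ = (0.366, -0.241).
Then the next iterate is (u, v)₁ = (0.866, -1.741).
Re-evaluating at (0.866, -1.741): F = (0.21932, -0.30657), so ‖F‖₂ = 0.377.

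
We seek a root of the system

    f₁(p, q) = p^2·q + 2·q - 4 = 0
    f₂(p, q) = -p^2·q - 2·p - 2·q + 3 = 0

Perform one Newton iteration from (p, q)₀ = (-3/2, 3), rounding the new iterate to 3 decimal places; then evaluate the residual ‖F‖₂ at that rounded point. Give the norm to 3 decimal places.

4.077

At (-3/2, 3): F = (8.750, -6.750).
Jacobian J = [[2·p·q, p^2 + 2], [-2·p·q - 2, -p^2 - 2]].
At the point, J = [[-9.000, 4.250], [7.000, -4.250]] (det J = 8.500).
Solving J·Δ = −F gives Δ = (1.000, 0.059).
Then the next iterate is (p, q)₁ = (-0.500, 3.059).
Re-evaluating at (-0.500, 3.059): F = (2.88275, -2.88275), so ‖F‖₂ = 4.077.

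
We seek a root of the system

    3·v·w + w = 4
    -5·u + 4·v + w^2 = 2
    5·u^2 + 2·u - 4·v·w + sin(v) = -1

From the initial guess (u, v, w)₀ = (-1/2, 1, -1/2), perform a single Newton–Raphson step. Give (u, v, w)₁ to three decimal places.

(-2.315, -2.400, -0.275)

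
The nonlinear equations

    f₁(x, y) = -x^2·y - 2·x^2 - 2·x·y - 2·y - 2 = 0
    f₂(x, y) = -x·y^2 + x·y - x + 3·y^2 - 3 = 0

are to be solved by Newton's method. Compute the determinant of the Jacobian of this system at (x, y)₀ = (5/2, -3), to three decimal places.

-177.750

J = [[-2·x·y - 4·x - 2·y, -x^2 - 2·x - 2], [-y^2 + y - 1, -2·x·y + x + 6·y]].
At the point, J = [[11.000, -13.250], [-13.000, -0.500]].
det J = -177.750.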